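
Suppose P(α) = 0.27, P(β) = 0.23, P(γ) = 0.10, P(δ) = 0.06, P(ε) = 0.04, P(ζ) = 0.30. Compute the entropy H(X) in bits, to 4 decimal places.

H = −Σ pᵢ log₂ pᵢ.
−0.27·log₂(0.27) = 0.5100
−0.23·log₂(0.23) = 0.4877
−0.10·log₂(0.10) = 0.3322
−0.06·log₂(0.06) = 0.2435
−0.04·log₂(0.04) = 0.1858
−0.30·log₂(0.30) = 0.5211
Sum ≈ 2.2803 → 2.2803 bits.

2.2803 bits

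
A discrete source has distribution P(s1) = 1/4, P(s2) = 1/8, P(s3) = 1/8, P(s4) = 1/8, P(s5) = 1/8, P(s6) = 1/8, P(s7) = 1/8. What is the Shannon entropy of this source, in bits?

Each probability is a power of 1/2, so log₂(1/p) is an integer.
H = Σ p·log₂(1/p) = 1/4·2 + 1/8·3 + 1/8·3 + 1/8·3 + 1/8·3 + 1/8·3 + 1/8·3 = 2.75 bits.

2.75 bits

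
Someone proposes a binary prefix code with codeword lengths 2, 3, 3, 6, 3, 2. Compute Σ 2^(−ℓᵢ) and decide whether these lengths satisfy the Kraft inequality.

0.890625; yes

With common denominator 2^6 = 64: Σ 2^(−ℓᵢ) = 16/64 + 8/64 + 8/64 + 1/64 + 8/64 + 16/64 = 57/64 = 0.890625.
Kraft's inequality requires Σ ≤ 1; here Σ = 0.890625 ≤ 1, so such a prefix code exists.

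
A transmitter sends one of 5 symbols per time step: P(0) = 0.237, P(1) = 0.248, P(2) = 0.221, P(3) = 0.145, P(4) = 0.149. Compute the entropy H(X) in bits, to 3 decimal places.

2.286 bits

H = −Σ pᵢ log₂ pᵢ.
−0.237·log₂(0.237) = 0.4923
−0.248·log₂(0.248) = 0.4989
−0.221·log₂(0.221) = 0.4813
−0.145·log₂(0.145) = 0.4040
−0.149·log₂(0.149) = 0.4092
Sum ≈ 2.2856 → 2.286 bits.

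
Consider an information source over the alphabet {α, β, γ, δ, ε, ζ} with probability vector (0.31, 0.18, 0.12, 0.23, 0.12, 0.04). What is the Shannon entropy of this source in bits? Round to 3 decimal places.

2.377 bits

H = −Σ pᵢ log₂ pᵢ.
−0.31·log₂(0.31) = 0.5238
−0.18·log₂(0.18) = 0.4453
−0.12·log₂(0.12) = 0.3671
−0.23·log₂(0.23) = 0.4877
−0.12·log₂(0.12) = 0.3671
−0.04·log₂(0.04) = 0.1858
Sum ≈ 2.3767 → 2.377 bits.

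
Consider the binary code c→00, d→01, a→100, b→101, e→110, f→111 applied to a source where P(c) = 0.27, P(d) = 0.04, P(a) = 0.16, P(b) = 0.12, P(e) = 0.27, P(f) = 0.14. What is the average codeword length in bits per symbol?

2.69 bits/symbol

L̄ = Σ pᵢ·ℓᵢ = 0.27·2 + 0.04·2 + 0.16·3 + 0.12·3 + 0.27·3 + 0.14·3 = 2.69 bits/symbol.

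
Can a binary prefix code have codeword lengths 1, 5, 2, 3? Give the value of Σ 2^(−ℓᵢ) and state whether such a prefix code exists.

With common denominator 2^5 = 32: Σ 2^(−ℓᵢ) = 16/32 + 1/32 + 8/32 + 4/32 = 29/32 = 0.90625.
Kraft's inequality requires Σ ≤ 1; here Σ = 0.90625 ≤ 1, so such a prefix code exists.

0.90625; yes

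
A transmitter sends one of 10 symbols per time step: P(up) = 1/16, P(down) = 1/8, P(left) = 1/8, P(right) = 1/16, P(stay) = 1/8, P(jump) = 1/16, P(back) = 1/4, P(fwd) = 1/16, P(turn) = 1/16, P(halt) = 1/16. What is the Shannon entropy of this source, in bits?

Each probability is a power of 1/2, so log₂(1/p) is an integer.
H = Σ p·log₂(1/p) = 1/16·4 + 1/8·3 + 1/8·3 + 1/16·4 + 1/8·3 + 1/16·4 + 1/4·2 + 1/16·4 + 1/16·4 + 1/16·4 = 3.125 bits.

3.125 bits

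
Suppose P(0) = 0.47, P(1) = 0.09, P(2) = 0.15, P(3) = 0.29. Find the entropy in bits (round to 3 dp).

1.753 bits

H = −Σ pᵢ log₂ pᵢ.
−0.47·log₂(0.47) = 0.5120
−0.09·log₂(0.09) = 0.3127
−0.15·log₂(0.15) = 0.4105
−0.29·log₂(0.29) = 0.5179
Sum ≈ 1.7531 → 1.753 bits.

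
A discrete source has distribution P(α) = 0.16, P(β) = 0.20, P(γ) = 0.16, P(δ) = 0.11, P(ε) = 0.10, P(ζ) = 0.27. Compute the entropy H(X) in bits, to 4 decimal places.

H = −Σ pᵢ log₂ pᵢ.
−0.16·log₂(0.16) = 0.4230
−0.20·log₂(0.20) = 0.4644
−0.16·log₂(0.16) = 0.4230
−0.11·log₂(0.11) = 0.3503
−0.10·log₂(0.10) = 0.3322
−0.27·log₂(0.27) = 0.5100
Sum ≈ 2.5029 → 2.5029 bits.

2.5029 bits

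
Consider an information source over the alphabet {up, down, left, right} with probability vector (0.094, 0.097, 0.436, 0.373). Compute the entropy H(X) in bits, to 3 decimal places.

1.700 bits

H = −Σ pᵢ log₂ pᵢ.
−0.094·log₂(0.094) = 0.3207
−0.097·log₂(0.097) = 0.3265
−0.436·log₂(0.436) = 0.5222
−0.373·log₂(0.373) = 0.5307
Sum ≈ 1.7000 → 1.700 bits.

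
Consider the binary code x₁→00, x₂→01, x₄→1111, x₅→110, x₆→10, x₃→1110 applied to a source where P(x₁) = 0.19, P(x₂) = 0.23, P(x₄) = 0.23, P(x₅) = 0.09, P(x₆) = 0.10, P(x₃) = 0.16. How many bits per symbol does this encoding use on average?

2.87 bits/symbol

L̄ = Σ pᵢ·ℓᵢ = 0.19·2 + 0.23·2 + 0.23·4 + 0.09·3 + 0.10·2 + 0.16·4 = 2.87 bits/symbol.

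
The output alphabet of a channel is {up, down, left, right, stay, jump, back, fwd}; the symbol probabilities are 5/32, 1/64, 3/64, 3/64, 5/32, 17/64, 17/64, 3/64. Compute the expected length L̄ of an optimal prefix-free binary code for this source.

2.625 bits/symbol

Repeatedly combine the two least-probable nodes; the expected code length is the sum of the merged weights.
merge 1/64 + 3/64 → 1/16
merge 3/64 + 3/64 → 3/32
merge 1/16 + 3/32 → 5/32
merge 5/32 + 5/32 → 5/16
merge 5/32 + 17/64 → 27/64
merge 17/64 + 5/16 → 37/64
merge 27/64 + 37/64 → 1
L = 1/16 + 3/32 + 5/32 + 5/16 + 27/64 + 37/64 + 1 = 21/8 = 2.625 bits/symbol.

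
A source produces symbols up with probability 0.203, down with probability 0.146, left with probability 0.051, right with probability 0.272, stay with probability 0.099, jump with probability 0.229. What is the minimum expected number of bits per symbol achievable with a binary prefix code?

2.446 bits/symbol

Repeatedly combine the two least-probable nodes; the expected code length is the sum of the merged weights.
merge 51/1000 + 99/1000 → 3/20
merge 73/500 + 3/20 → 37/125
merge 203/1000 + 229/1000 → 54/125
merge 34/125 + 37/125 → 71/125
merge 54/125 + 71/125 → 1
L = 3/20 + 37/125 + 54/125 + 71/125 + 1 = 1223/500 = 2.446 bits/symbol.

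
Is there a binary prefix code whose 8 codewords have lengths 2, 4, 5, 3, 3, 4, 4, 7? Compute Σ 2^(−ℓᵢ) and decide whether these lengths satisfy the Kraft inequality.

0.7265625; yes

With common denominator 2^7 = 128: Σ 2^(−ℓᵢ) = 32/128 + 8/128 + 4/128 + 16/128 + 16/128 + 8/128 + 8/128 + 1/128 = 93/128 = 0.7265625.
Kraft's inequality requires Σ ≤ 1; here Σ = 0.7265625 ≤ 1, so such a prefix code exists.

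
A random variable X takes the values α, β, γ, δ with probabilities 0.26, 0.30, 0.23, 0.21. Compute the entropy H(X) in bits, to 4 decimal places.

H = −Σ pᵢ log₂ pᵢ.
−0.26·log₂(0.26) = 0.5053
−0.30·log₂(0.30) = 0.5211
−0.23·log₂(0.23) = 0.4877
−0.21·log₂(0.21) = 0.4728
Sum ≈ 1.9869 → 1.9869 bits.

1.9869 bits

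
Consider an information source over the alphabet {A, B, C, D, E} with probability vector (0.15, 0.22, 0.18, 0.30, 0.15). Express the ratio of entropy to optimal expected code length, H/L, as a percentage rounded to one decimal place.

98.6%

Entropy H = −Σ p log₂ p ≈ 2.2681 bits.
Huffman merges: 3/20+3/20→3/10; 9/50+11/50→2/5; 3/10+3/10→3/5; 2/5+3/5→1. L = 23/10 ≈ 2.3000.
Efficiency = H/L = 2.2681/2.3000 = 98.6%.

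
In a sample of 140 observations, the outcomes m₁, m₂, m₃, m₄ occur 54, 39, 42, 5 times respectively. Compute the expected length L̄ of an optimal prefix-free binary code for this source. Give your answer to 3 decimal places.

Probabilities are the counts divided by 140.
Repeatedly combine the two least-probable nodes; the expected code length is the sum of the merged weights.
merge 1/28 + 39/140 → 11/35
merge 3/10 + 11/35 → 43/70
merge 27/70 + 43/70 → 1
L = 11/35 + 43/70 + 1 = 27/14 ≈ 1.929 bits/symbol.

1.929 bits/symbol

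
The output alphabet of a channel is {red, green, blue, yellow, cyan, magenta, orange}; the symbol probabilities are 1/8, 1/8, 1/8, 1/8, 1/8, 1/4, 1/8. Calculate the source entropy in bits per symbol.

2.75 bits

Each probability is a power of 1/2, so log₂(1/p) is an integer.
H = Σ p·log₂(1/p) = 1/8·3 + 1/8·3 + 1/8·3 + 1/8·3 + 1/8·3 + 1/4·2 + 1/8·3 = 2.75 bits.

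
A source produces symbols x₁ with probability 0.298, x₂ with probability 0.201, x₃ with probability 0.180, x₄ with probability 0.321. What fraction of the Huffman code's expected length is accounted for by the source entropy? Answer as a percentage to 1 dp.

Entropy H = −Σ p log₂ p ≈ 1.9573 bits.
Huffman merges: 9/50+201/1000→381/1000; 149/500+321/1000→619/1000; 381/1000+619/1000→1. L = 2 ≈ 2.0000.
Efficiency = H/L = 1.9573/2.0000 = 97.9%.

97.9%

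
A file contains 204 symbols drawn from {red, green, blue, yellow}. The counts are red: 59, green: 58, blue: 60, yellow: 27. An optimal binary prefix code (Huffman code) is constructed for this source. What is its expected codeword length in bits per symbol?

Probabilities are the counts divided by 204.
Repeatedly combine the two least-probable nodes; the expected code length is the sum of the merged weights.
merge 9/68 + 29/102 → 5/12
merge 59/204 + 5/17 → 7/12
merge 5/12 + 7/12 → 1
L = 5/12 + 7/12 + 1 = 2 bits/symbol.

2 bits/symbol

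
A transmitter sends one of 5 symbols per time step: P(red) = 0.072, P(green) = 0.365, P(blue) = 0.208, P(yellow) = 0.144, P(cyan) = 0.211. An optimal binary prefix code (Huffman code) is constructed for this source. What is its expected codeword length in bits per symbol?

Repeatedly combine the two least-probable nodes; the expected code length is the sum of the merged weights.
merge 9/125 + 18/125 → 27/125
merge 26/125 + 211/1000 → 419/1000
merge 27/125 + 73/200 → 581/1000
merge 419/1000 + 581/1000 → 1
L = 27/125 + 419/1000 + 581/1000 + 1 = 277/125 = 2.216 bits/symbol.

2.216 bits/symbol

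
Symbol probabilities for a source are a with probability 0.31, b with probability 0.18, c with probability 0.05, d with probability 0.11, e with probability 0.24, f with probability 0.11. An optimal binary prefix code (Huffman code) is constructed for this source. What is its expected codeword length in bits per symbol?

Repeatedly combine the two least-probable nodes; the expected code length is the sum of the merged weights.
merge 1/20 + 11/100 → 4/25
merge 11/100 + 4/25 → 27/100
merge 9/50 + 6/25 → 21/50
merge 27/100 + 31/100 → 29/50
merge 21/50 + 29/50 → 1
L = 4/25 + 27/100 + 21/50 + 29/50 + 1 = 243/100 = 2.43 bits/symbol.

2.43 bits/symbol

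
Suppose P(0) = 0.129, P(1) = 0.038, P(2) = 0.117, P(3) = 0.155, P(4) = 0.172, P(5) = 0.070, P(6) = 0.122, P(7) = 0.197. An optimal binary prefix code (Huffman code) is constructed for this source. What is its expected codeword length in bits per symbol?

2.911 bits/symbol

Repeatedly combine the two least-probable nodes; the expected code length is the sum of the merged weights.
merge 19/500 + 7/100 → 27/250
merge 27/250 + 117/1000 → 9/40
merge 61/500 + 129/1000 → 251/1000
merge 31/200 + 43/250 → 327/1000
merge 197/1000 + 9/40 → 211/500
merge 251/1000 + 327/1000 → 289/500
merge 211/500 + 289/500 → 1
L = 27/250 + 9/40 + 251/1000 + 327/1000 + 211/500 + 289/500 + 1 = 2911/1000 = 2.911 bits/symbol.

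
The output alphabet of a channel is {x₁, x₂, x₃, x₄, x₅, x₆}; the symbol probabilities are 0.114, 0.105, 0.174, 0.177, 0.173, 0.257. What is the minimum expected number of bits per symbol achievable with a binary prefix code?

Repeatedly combine the two least-probable nodes; the expected code length is the sum of the merged weights.
merge 21/200 + 57/500 → 219/1000
merge 173/1000 + 87/500 → 347/1000
merge 177/1000 + 219/1000 → 99/250
merge 257/1000 + 347/1000 → 151/250
merge 99/250 + 151/250 → 1
L = 219/1000 + 347/1000 + 99/250 + 151/250 + 1 = 1283/500 = 2.566 bits/symbol.

2.566 bits/symbol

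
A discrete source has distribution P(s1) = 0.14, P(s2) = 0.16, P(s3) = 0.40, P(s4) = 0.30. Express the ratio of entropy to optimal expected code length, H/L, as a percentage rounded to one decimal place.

Entropy H = −Σ p log₂ p ≈ 1.8700 bits.
Huffman merges: 7/50+4/25→3/10; 3/10+3/10→3/5; 2/5+3/5→1. L = 19/10 ≈ 1.9000.
Efficiency = H/L = 1.8700/1.9000 = 98.4%.

98.4%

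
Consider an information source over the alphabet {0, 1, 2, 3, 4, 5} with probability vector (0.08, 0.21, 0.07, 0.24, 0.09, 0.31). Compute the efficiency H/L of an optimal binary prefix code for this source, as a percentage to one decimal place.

Entropy H = −Σ p log₂ p ≈ 2.3635 bits.
Huffman merges: 7/100+2/25→3/20; 9/100+3/20→6/25; 21/100+6/25→9/20; 6/25+31/100→11/20; 9/20+11/20→1. L = 239/100 ≈ 2.3900.
Efficiency = H/L = 2.3635/2.3900 = 98.9%.

98.9%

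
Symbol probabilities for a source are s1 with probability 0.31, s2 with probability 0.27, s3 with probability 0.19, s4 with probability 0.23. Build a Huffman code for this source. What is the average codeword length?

2 bits/symbol

Repeatedly combine the two least-probable nodes; the expected code length is the sum of the merged weights.
merge 19/100 + 23/100 → 21/50
merge 27/100 + 31/100 → 29/50
merge 21/50 + 29/50 → 1
L = 21/50 + 29/50 + 1 = 2 bits/symbol.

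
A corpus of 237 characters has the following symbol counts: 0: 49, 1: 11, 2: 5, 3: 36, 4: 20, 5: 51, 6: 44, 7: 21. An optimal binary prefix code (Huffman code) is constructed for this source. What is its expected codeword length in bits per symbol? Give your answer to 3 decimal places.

Probabilities are the counts divided by 237.
Repeatedly combine the two least-probable nodes; the expected code length is the sum of the merged weights.
merge 5/237 + 11/237 → 16/237
merge 16/237 + 20/237 → 12/79
merge 7/79 + 12/79 → 19/79
merge 12/79 + 44/237 → 80/237
merge 49/237 + 17/79 → 100/237
merge 19/79 + 80/237 → 137/237
merge 100/237 + 137/237 → 1
L = 16/237 + 12/79 + 19/79 + 80/237 + 100/237 + 137/237 + 1 = 221/79 ≈ 2.797 bits/symbol.

2.797 bits/symbol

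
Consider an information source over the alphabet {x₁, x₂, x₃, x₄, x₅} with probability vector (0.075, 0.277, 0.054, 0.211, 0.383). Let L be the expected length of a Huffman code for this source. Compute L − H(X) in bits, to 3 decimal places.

0.061 bits

Entropy H = −Σ p log₂ p ≈ 2.0246 bits.
Huffman merges: 27/500+3/40→129/1000; 129/1000+211/1000→17/50; 277/1000+17/50→617/1000; 383/1000+617/1000→1. L = 1043/500 ≈ 2.0860.
L − H = 2.0860 − 2.0246 = 0.061 bits.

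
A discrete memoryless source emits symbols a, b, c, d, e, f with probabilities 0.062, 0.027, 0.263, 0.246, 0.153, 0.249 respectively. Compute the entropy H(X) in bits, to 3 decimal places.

H = −Σ pᵢ log₂ pᵢ.
−0.062·log₂(0.062) = 0.2487
−0.027·log₂(0.027) = 0.1407
−0.263·log₂(0.263) = 0.5068
−0.246·log₂(0.246) = 0.4977
−0.153·log₂(0.153) = 0.4144
−0.249·log₂(0.249) = 0.4994
Sum ≈ 2.3077 → 2.308 bits.

2.308 bits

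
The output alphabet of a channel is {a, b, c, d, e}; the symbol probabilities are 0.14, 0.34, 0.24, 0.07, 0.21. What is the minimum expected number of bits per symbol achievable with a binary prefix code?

2.21 bits/symbol

Repeatedly combine the two least-probable nodes; the expected code length is the sum of the merged weights.
merge 7/100 + 7/50 → 21/100
merge 21/100 + 21/100 → 21/50
merge 6/25 + 17/50 → 29/50
merge 21/50 + 29/50 → 1
L = 21/100 + 21/50 + 29/50 + 1 = 221/100 = 2.21 bits/symbol.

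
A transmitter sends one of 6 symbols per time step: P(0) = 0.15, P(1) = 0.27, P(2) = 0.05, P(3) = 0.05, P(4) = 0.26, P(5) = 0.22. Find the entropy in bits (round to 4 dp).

H = −Σ pᵢ log₂ pᵢ.
−0.15·log₂(0.15) = 0.4105
−0.27·log₂(0.27) = 0.5100
−0.05·log₂(0.05) = 0.2161
−0.05·log₂(0.05) = 0.2161
−0.26·log₂(0.26) = 0.5053
−0.22·log₂(0.22) = 0.4806
Sum ≈ 2.3386 → 2.3386 bits.

2.3386 bits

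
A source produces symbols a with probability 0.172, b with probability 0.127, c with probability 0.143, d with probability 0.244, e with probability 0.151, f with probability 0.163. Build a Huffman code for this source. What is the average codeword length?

Repeatedly combine the two least-probable nodes; the expected code length is the sum of the merged weights.
merge 127/1000 + 143/1000 → 27/100
merge 151/1000 + 163/1000 → 157/500
merge 43/250 + 61/250 → 52/125
merge 27/100 + 157/500 → 73/125
merge 52/125 + 73/125 → 1
L = 27/100 + 157/500 + 52/125 + 73/125 + 1 = 323/125 = 2.584 bits/symbol.

2.584 bits/symbol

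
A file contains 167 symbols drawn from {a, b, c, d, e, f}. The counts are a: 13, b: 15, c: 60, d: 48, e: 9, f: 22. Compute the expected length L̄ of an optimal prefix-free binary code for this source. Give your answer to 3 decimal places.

Probabilities are the counts divided by 167.
Repeatedly combine the two least-probable nodes; the expected code length is the sum of the merged weights.
merge 9/167 + 13/167 → 22/167
merge 15/167 + 22/167 → 37/167
merge 22/167 + 37/167 → 59/167
merge 48/167 + 59/167 → 107/167
merge 60/167 + 107/167 → 1
L = 22/167 + 37/167 + 59/167 + 107/167 + 1 = 392/167 ≈ 2.347 bits/symbol.

2.347 bits/symbol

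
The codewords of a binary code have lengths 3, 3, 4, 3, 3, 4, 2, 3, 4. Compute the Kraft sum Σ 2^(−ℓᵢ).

With common denominator 2^4 = 16: Σ 2^(−ℓᵢ) = 2/16 + 2/16 + 1/16 + 2/16 + 2/16 + 1/16 + 4/16 + 2/16 + 1/16 = 17/16 = 1.0625.

1.0625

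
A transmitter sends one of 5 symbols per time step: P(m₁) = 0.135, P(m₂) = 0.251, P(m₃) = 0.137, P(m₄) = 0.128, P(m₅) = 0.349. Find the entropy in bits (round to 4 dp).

2.1931 bits

H = −Σ pᵢ log₂ pᵢ.
−0.135·log₂(0.135) = 0.3900
−0.251·log₂(0.251) = 0.5006
−0.137·log₂(0.137) = 0.3929
−0.128·log₂(0.128) = 0.3796
−0.349·log₂(0.349) = 0.5300
Sum ≈ 2.1931 → 2.1931 bits.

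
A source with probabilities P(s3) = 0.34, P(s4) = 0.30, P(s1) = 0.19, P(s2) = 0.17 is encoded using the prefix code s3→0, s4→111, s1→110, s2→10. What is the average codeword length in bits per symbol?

L̄ = Σ pᵢ·ℓᵢ = 0.34·1 + 0.30·3 + 0.19·3 + 0.17·2 = 2.15 bits/symbol.

2.15 bits/symbol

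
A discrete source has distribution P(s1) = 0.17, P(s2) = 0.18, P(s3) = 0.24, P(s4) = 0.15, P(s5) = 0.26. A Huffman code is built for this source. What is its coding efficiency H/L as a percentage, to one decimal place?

Entropy H = −Σ p log₂ p ≈ 2.2899 bits.
Huffman merges: 3/20+17/100→8/25; 9/50+6/25→21/50; 13/50+8/25→29/50; 21/50+29/50→1. L = 58/25 ≈ 2.3200.
Efficiency = H/L = 2.2899/2.3200 = 98.7%.

98.7%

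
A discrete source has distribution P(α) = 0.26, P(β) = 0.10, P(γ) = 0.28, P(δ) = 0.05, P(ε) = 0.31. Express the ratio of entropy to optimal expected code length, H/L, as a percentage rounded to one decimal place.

Entropy H = −Σ p log₂ p ≈ 2.0916 bits.
Huffman merges: 1/20+1/10→3/20; 3/20+13/50→41/100; 7/25+31/100→59/100; 41/100+59/100→1. L = 43/20 ≈ 2.1500.
Efficiency = H/L = 2.0916/2.1500 = 97.3%.

97.3%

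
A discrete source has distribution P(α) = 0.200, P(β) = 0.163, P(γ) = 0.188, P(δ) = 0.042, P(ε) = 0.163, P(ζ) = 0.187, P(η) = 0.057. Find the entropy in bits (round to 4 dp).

H = −Σ pᵢ log₂ pᵢ.
−0.200·log₂(0.200) = 0.4644
−0.163·log₂(0.163) = 0.4266
−0.188·log₂(0.188) = 0.4533
−0.042·log₂(0.042) = 0.1921
−0.163·log₂(0.163) = 0.4266
−0.187·log₂(0.187) = 0.4523
−0.057·log₂(0.057) = 0.2356
Sum ≈ 2.6508 → 2.6508 bits.

2.6508 bits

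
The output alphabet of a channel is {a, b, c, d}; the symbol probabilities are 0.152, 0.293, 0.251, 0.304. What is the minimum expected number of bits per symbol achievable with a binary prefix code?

2 bits/symbol

Repeatedly combine the two least-probable nodes; the expected code length is the sum of the merged weights.
merge 19/125 + 251/1000 → 403/1000
merge 293/1000 + 38/125 → 597/1000
merge 403/1000 + 597/1000 → 1
L = 403/1000 + 597/1000 + 1 = 2 bits/symbol.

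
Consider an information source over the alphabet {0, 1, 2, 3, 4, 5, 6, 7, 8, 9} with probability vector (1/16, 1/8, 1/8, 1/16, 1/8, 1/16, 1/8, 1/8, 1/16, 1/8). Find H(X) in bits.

3.25 bits

Each probability is a power of 1/2, so log₂(1/p) is an integer.
H = Σ p·log₂(1/p) = 1/16·4 + 1/8·3 + 1/8·3 + 1/16·4 + 1/8·3 + 1/16·4 + 1/8·3 + 1/8·3 + 1/16·4 + 1/8·3 = 3.25 bits.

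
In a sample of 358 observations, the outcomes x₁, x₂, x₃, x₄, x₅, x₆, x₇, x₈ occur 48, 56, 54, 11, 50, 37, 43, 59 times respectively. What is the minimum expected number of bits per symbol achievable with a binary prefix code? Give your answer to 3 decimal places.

Probabilities are the counts divided by 358.
Repeatedly combine the two least-probable nodes; the expected code length is the sum of the merged weights.
merge 11/358 + 37/358 → 24/179
merge 43/358 + 24/179 → 91/358
merge 24/179 + 25/179 → 49/179
merge 27/179 + 28/179 → 55/179
merge 59/358 + 91/358 → 75/179
merge 49/179 + 55/179 → 104/179
merge 75/179 + 104/179 → 1
L = 24/179 + 91/358 + 49/179 + 55/179 + 75/179 + 104/179 + 1 = 1063/358 ≈ 2.969 bits/symbol.

2.969 bits/symbol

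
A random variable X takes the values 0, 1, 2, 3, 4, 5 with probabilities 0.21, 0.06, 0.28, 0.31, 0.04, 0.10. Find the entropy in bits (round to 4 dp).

H = −Σ pᵢ log₂ pᵢ.
−0.21·log₂(0.21) = 0.4728
−0.06·log₂(0.06) = 0.2435
−0.28·log₂(0.28) = 0.5142
−0.31·log₂(0.31) = 0.5238
−0.04·log₂(0.04) = 0.1858
−0.10·log₂(0.10) = 0.3322
Sum ≈ 2.2723 → 2.2723 bits.

2.2723 bits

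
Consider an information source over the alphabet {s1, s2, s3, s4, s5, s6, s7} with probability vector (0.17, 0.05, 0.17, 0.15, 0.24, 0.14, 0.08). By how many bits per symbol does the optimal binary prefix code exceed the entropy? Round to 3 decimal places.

Entropy H = −Σ p log₂ p ≈ 2.6786 bits.
Huffman merges: 1/20+2/25→13/100; 13/100+7/50→27/100; 3/20+17/100→8/25; 17/100+6/25→41/100; 27/100+8/25→59/100; 41/100+59/100→1. L = 68/25 ≈ 2.7200.
L − H = 2.7200 − 2.6786 = 0.041 bits.

0.041 bits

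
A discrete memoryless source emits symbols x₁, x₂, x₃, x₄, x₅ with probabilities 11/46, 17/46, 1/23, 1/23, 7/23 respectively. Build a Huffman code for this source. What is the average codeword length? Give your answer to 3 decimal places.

Repeatedly combine the two least-probable nodes; the expected code length is the sum of the merged weights.
merge 1/23 + 1/23 → 2/23
merge 2/23 + 11/46 → 15/46
merge 7/23 + 15/46 → 29/46
merge 17/46 + 29/46 → 1
L = 2/23 + 15/46 + 29/46 + 1 = 47/23 ≈ 2.043 bits/symbol.

2.043 bits/symbol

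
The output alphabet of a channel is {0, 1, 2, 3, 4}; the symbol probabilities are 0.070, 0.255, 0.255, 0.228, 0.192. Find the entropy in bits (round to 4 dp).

2.2174 bits

H = −Σ pᵢ log₂ pᵢ.
−0.070·log₂(0.070) = 0.2686
−0.255·log₂(0.255) = 0.5027
−0.255·log₂(0.255) = 0.5027
−0.228·log₂(0.228) = 0.4863
−0.192·log₂(0.192) = 0.4571
Sum ≈ 2.2174 → 2.2174 bits.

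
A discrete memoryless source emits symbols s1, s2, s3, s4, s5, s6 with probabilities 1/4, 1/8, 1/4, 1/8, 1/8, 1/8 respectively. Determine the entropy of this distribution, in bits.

2.5 bits

Each probability is a power of 1/2, so log₂(1/p) is an integer.
H = Σ p·log₂(1/p) = 1/4·2 + 1/8·3 + 1/4·2 + 1/8·3 + 1/8·3 + 1/8·3 = 2.5 bits.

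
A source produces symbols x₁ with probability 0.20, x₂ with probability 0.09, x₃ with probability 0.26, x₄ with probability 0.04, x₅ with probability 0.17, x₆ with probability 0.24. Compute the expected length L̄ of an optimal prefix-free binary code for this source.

Repeatedly combine the two least-probable nodes; the expected code length is the sum of the merged weights.
merge 1/25 + 9/100 → 13/100
merge 13/100 + 17/100 → 3/10
merge 1/5 + 6/25 → 11/25
merge 13/50 + 3/10 → 14/25
merge 11/25 + 14/25 → 1
L = 13/100 + 3/10 + 11/25 + 14/25 + 1 = 243/100 = 2.43 bits/symbol.

2.43 bits/symbol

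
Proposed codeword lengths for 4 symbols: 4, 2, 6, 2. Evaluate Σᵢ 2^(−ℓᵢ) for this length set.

0.578125

With common denominator 2^6 = 64: Σ 2^(−ℓᵢ) = 4/64 + 16/64 + 1/64 + 16/64 = 37/64 = 0.578125.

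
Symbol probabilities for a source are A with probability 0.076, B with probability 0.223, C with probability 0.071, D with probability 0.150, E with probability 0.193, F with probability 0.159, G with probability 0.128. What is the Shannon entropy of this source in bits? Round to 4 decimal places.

H = −Σ pᵢ log₂ pᵢ.
−0.076·log₂(0.076) = 0.2826
−0.223·log₂(0.223) = 0.4828
−0.071·log₂(0.071) = 0.2709
−0.150·log₂(0.150) = 0.4105
−0.193·log₂(0.193) = 0.4581
−0.159·log₂(0.159) = 0.4218
−0.128·log₂(0.128) = 0.3796
Sum ≈ 2.7063 → 2.7063 bits.

2.7063 bits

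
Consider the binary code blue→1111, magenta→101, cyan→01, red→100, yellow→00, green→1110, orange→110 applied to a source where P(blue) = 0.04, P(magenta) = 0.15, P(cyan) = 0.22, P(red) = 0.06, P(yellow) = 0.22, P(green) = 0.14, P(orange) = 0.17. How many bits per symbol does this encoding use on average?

2.74 bits/symbol

L̄ = Σ pᵢ·ℓᵢ = 0.04·4 + 0.15·3 + 0.22·2 + 0.06·3 + 0.22·2 + 0.14·4 + 0.17·3 = 2.74 bits/symbol.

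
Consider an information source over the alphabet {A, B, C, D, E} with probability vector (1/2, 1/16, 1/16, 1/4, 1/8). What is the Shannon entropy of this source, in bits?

1.875 bits

Each probability is a power of 1/2, so log₂(1/p) is an integer.
H = Σ p·log₂(1/p) = 1/2·1 + 1/16·4 + 1/16·4 + 1/4·2 + 1/8·3 = 1.875 bits.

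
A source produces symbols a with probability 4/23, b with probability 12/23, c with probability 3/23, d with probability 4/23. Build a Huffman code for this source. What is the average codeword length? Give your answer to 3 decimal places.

1.783 bits/symbol

Repeatedly combine the two least-probable nodes; the expected code length is the sum of the merged weights.
merge 3/23 + 4/23 → 7/23
merge 4/23 + 7/23 → 11/23
merge 11/23 + 12/23 → 1
L = 7/23 + 11/23 + 1 = 41/23 ≈ 1.783 bits/symbol.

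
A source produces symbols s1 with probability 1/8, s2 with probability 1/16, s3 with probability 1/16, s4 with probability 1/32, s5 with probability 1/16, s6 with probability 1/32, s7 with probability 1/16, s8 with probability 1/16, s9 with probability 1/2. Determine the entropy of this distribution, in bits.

2.4375 bits

Each probability is a power of 1/2, so log₂(1/p) is an integer.
H = Σ p·log₂(1/p) = 1/8·3 + 1/16·4 + 1/16·4 + 1/32·5 + 1/16·4 + 1/32·5 + 1/16·4 + 1/16·4 + 1/2·1 = 2.4375 bits.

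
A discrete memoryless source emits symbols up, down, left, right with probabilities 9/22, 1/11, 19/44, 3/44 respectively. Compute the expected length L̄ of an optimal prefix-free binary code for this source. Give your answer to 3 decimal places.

1.727 bits/symbol

Repeatedly combine the two least-probable nodes; the expected code length is the sum of the merged weights.
merge 3/44 + 1/11 → 7/44
merge 7/44 + 9/22 → 25/44
merge 19/44 + 25/44 → 1
L = 7/44 + 25/44 + 1 = 19/11 ≈ 1.727 bits/symbol.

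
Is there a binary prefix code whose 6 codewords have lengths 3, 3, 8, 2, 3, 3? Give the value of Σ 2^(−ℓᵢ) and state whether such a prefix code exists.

0.75390625; yes

With common denominator 2^8 = 256: Σ 2^(−ℓᵢ) = 32/256 + 32/256 + 1/256 + 64/256 + 32/256 + 32/256 = 193/256 = 0.75390625.
Kraft's inequality requires Σ ≤ 1; here Σ = 0.75390625 ≤ 1, so such a prefix code exists.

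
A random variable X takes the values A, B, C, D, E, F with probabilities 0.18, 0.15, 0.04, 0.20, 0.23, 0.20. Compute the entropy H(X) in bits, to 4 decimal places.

H = −Σ pᵢ log₂ pᵢ.
−0.18·log₂(0.18) = 0.4453
−0.15·log₂(0.15) = 0.4105
−0.04·log₂(0.04) = 0.1858
−0.20·log₂(0.20) = 0.4644
−0.23·log₂(0.23) = 0.4877
−0.20·log₂(0.20) = 0.4644
Sum ≈ 2.4580 → 2.4580 bits.

2.4580 bits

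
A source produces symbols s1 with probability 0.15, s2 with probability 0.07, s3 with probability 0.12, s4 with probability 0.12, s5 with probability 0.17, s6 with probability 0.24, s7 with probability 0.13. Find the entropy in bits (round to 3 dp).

2.725 bits

H = −Σ pᵢ log₂ pᵢ.
−0.15·log₂(0.15) = 0.4105
−0.07·log₂(0.07) = 0.2686
−0.12·log₂(0.12) = 0.3671
−0.12·log₂(0.12) = 0.3671
−0.17·log₂(0.17) = 0.4346
−0.24·log₂(0.24) = 0.4941
−0.13·log₂(0.13) = 0.3826
Sum ≈ 2.7246 → 2.725 bits.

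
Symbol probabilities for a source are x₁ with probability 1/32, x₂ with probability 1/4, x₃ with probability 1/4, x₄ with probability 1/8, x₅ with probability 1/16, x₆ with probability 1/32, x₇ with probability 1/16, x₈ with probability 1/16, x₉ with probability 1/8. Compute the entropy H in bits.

Each probability is a power of 1/2, so log₂(1/p) is an integer.
H = Σ p·log₂(1/p) = 1/32·5 + 1/4·2 + 1/4·2 + 1/8·3 + 1/16·4 + 1/32·5 + 1/16·4 + 1/16·4 + 1/8·3 = 2.8125 bits.

2.8125 bits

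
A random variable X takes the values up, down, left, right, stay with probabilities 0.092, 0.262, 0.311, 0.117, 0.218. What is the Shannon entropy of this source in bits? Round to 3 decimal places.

H = −Σ pᵢ log₂ pᵢ.
−0.092·log₂(0.092) = 0.3167
−0.262·log₂(0.262) = 0.5063
−0.311·log₂(0.311) = 0.5240
−0.117·log₂(0.117) = 0.3622
−0.218·log₂(0.218) = 0.4791
Sum ≈ 2.1882 → 2.188 bits.

2.188 bits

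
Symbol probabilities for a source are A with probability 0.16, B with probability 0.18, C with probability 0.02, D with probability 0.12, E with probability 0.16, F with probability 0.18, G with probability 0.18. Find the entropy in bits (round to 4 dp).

H = −Σ pᵢ log₂ pᵢ.
−0.16·log₂(0.16) = 0.4230
−0.18·log₂(0.18) = 0.4453
−0.02·log₂(0.02) = 0.1129
−0.12·log₂(0.12) = 0.3671
−0.16·log₂(0.16) = 0.4230
−0.18·log₂(0.18) = 0.4453
−0.18·log₂(0.18) = 0.4453
Sum ≈ 2.6619 → 2.6619 bits.

2.6619 bits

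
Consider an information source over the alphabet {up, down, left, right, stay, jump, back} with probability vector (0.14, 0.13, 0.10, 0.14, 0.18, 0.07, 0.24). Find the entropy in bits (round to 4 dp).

H = −Σ pᵢ log₂ pᵢ.
−0.14·log₂(0.14) = 0.3971
−0.13·log₂(0.13) = 0.3826
−0.10·log₂(0.10) = 0.3322
−0.14·log₂(0.14) = 0.3971
−0.18·log₂(0.18) = 0.4453
−0.07·log₂(0.07) = 0.2686
−0.24·log₂(0.24) = 0.4941
Sum ≈ 2.7171 → 2.7171 bits.

2.7171 bits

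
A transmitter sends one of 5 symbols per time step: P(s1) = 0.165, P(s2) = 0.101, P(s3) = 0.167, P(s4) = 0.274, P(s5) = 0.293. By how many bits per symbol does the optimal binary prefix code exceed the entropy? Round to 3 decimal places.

Entropy H = −Σ p log₂ p ≈ 2.2249 bits.
Huffman merges: 101/1000+33/200→133/500; 167/1000+133/500→433/1000; 137/500+293/1000→567/1000; 433/1000+567/1000→1. L = 1133/500 ≈ 2.2660.
L − H = 2.2660 − 2.2249 = 0.041 bits.

0.041 bits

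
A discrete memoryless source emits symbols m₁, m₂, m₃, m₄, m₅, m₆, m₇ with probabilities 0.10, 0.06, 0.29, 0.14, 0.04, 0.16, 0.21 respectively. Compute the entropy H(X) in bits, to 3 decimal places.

2.572 bits

H = −Σ pᵢ log₂ pᵢ.
−0.10·log₂(0.10) = 0.3322
−0.06·log₂(0.06) = 0.2435
−0.29·log₂(0.29) = 0.5179
−0.14·log₂(0.14) = 0.3971
−0.04·log₂(0.04) = 0.1858
−0.16·log₂(0.16) = 0.4230
−0.21·log₂(0.21) = 0.4728
Sum ≈ 2.5723 → 2.572 bits.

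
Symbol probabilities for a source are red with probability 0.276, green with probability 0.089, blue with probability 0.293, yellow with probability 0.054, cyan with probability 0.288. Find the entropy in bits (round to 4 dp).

2.0867 bits

H = −Σ pᵢ log₂ pᵢ.
−0.276·log₂(0.276) = 0.5126
−0.089·log₂(0.089) = 0.3106
−0.293·log₂(0.293) = 0.5189
−0.054·log₂(0.054) = 0.2274
−0.288·log₂(0.288) = 0.5172
Sum ≈ 2.0867 → 2.0867 bits.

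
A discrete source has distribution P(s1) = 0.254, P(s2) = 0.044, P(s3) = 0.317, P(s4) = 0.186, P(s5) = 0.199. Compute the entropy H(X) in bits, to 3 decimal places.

2.141 bits

H = −Σ pᵢ log₂ pᵢ.
−0.254·log₂(0.254) = 0.5022
−0.044·log₂(0.044) = 0.1983
−0.317·log₂(0.317) = 0.5254
−0.186·log₂(0.186) = 0.4514
−0.199·log₂(0.199) = 0.4635
Sum ≈ 2.1407 → 2.141 bits.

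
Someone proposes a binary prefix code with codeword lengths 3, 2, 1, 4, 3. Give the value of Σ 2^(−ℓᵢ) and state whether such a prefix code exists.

With common denominator 2^4 = 16: Σ 2^(−ℓᵢ) = 2/16 + 4/16 + 8/16 + 1/16 + 2/16 = 17/16 = 1.0625.
Kraft's inequality requires Σ ≤ 1; here Σ = 1.0625 > 1, so no such prefix code exists.

1.0625; no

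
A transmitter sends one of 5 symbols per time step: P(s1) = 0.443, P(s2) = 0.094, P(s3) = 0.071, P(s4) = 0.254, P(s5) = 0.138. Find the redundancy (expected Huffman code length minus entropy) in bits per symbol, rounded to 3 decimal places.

0.017 bits

Entropy H = −Σ p log₂ p ≈ 2.0084 bits.
Huffman merges: 71/1000+47/500→33/200; 69/500+33/200→303/1000; 127/500+303/1000→557/1000; 443/1000+557/1000→1. L = 81/40 ≈ 2.0250.
L − H = 2.0250 − 2.0084 = 0.017 bits.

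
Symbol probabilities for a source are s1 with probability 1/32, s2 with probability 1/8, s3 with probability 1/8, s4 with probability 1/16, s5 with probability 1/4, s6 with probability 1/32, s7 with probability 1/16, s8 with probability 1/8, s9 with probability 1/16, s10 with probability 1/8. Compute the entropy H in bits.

3.0625 bits

Each probability is a power of 1/2, so log₂(1/p) is an integer.
H = Σ p·log₂(1/p) = 1/32·5 + 1/8·3 + 1/8·3 + 1/16·4 + 1/4·2 + 1/32·5 + 1/16·4 + 1/8·3 + 1/16·4 + 1/8·3 = 3.0625 bits.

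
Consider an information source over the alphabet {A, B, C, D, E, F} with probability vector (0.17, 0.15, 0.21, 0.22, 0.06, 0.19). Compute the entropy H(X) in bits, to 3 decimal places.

H = −Σ pᵢ log₂ pᵢ.
−0.17·log₂(0.17) = 0.4346
−0.15·log₂(0.15) = 0.4105
−0.21·log₂(0.21) = 0.4728
−0.22·log₂(0.22) = 0.4806
−0.06·log₂(0.06) = 0.2435
−0.19·log₂(0.19) = 0.4552
Sum ≈ 2.4973 → 2.497 bits.

2.497 bits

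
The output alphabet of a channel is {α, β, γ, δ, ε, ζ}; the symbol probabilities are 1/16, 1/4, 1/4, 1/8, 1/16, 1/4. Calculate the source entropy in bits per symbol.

2.375 bits

Each probability is a power of 1/2, so log₂(1/p) is an integer.
H = Σ p·log₂(1/p) = 1/16·4 + 1/4·2 + 1/4·2 + 1/8·3 + 1/16·4 + 1/4·2 = 2.375 bits.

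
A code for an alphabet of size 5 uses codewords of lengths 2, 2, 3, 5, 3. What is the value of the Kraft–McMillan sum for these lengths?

With common denominator 2^5 = 32: Σ 2^(−ℓᵢ) = 8/32 + 8/32 + 4/32 + 1/32 + 4/32 = 25/32 = 0.78125.

0.78125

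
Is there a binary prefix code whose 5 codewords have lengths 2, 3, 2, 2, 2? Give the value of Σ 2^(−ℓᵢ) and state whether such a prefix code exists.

With common denominator 2^3 = 8: Σ 2^(−ℓᵢ) = 2/8 + 1/8 + 2/8 + 2/8 + 2/8 = 9/8 = 1.125.
Kraft's inequality requires Σ ≤ 1; here Σ = 1.125 > 1, so no such prefix code exists.

1.125; no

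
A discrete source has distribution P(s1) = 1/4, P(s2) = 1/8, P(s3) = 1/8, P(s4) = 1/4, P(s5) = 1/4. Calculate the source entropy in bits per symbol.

Each probability is a power of 1/2, so log₂(1/p) is an integer.
H = Σ p·log₂(1/p) = 1/4·2 + 1/8·3 + 1/8·3 + 1/4·2 + 1/4·2 = 2.25 bits.

2.25 bits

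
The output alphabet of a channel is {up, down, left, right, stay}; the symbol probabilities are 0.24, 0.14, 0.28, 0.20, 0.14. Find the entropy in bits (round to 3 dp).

2.267 bits

H = −Σ pᵢ log₂ pᵢ.
−0.24·log₂(0.24) = 0.4941
−0.14·log₂(0.14) = 0.3971
−0.28·log₂(0.28) = 0.5142
−0.20·log₂(0.20) = 0.4644
−0.14·log₂(0.14) = 0.3971
Sum ≈ 2.2670 → 2.267 bits.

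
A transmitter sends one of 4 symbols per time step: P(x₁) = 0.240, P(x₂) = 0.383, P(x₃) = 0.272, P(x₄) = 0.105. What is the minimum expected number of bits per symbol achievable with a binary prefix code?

Repeatedly combine the two least-probable nodes; the expected code length is the sum of the merged weights.
merge 21/200 + 6/25 → 69/200
merge 34/125 + 69/200 → 617/1000
merge 383/1000 + 617/1000 → 1
L = 69/200 + 617/1000 + 1 = 981/500 = 1.962 bits/symbol.

1.962 bits/symbol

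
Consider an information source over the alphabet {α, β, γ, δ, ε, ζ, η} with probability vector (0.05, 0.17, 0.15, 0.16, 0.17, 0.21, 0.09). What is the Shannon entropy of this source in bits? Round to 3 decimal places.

H = −Σ pᵢ log₂ pᵢ.
−0.05·log₂(0.05) = 0.2161
−0.17·log₂(0.17) = 0.4346
−0.15·log₂(0.15) = 0.4105
−0.16·log₂(0.16) = 0.4230
−0.17·log₂(0.17) = 0.4346
−0.21·log₂(0.21) = 0.4728
−0.09·log₂(0.09) = 0.3127
Sum ≈ 2.7043 → 2.704 bits.

2.704 bits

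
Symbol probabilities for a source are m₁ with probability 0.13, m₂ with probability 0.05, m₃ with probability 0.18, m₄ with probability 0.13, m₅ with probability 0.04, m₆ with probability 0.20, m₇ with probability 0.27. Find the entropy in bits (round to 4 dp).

H = −Σ pᵢ log₂ pᵢ.
−0.13·log₂(0.13) = 0.3826
−0.05·log₂(0.05) = 0.2161
−0.18·log₂(0.18) = 0.4453
−0.13·log₂(0.13) = 0.3826
−0.04·log₂(0.04) = 0.1858
−0.20·log₂(0.20) = 0.4644
−0.27·log₂(0.27) = 0.5100
Sum ≈ 2.5869 → 2.5869 bits.

2.5869 bits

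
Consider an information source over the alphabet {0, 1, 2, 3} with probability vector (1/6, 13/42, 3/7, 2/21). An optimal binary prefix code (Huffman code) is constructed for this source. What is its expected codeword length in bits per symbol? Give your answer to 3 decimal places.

1.833 bits/symbol

Repeatedly combine the two least-probable nodes; the expected code length is the sum of the merged weights.
merge 2/21 + 1/6 → 11/42
merge 11/42 + 13/42 → 4/7
merge 3/7 + 4/7 → 1
L = 11/42 + 4/7 + 1 = 11/6 ≈ 1.833 bits/symbol.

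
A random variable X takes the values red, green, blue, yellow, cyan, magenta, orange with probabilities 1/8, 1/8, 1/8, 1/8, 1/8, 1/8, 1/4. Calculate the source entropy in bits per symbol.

Each probability is a power of 1/2, so log₂(1/p) is an integer.
H = Σ p·log₂(1/p) = 1/8·3 + 1/8·3 + 1/8·3 + 1/8·3 + 1/8·3 + 1/8·3 + 1/4·2 = 2.75 bits.

2.75 bits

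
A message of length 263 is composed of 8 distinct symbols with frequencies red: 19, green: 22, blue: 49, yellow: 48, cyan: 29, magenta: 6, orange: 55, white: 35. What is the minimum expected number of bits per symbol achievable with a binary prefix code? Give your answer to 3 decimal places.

2.878 bits/symbol

Probabilities are the counts divided by 263.
Repeatedly combine the two least-probable nodes; the expected code length is the sum of the merged weights.
merge 6/263 + 19/263 → 25/263
merge 22/263 + 25/263 → 47/263
merge 29/263 + 35/263 → 64/263
merge 47/263 + 48/263 → 95/263
merge 49/263 + 55/263 → 104/263
merge 64/263 + 95/263 → 159/263
merge 104/263 + 159/263 → 1
L = 25/263 + 47/263 + 64/263 + 95/263 + 104/263 + 159/263 + 1 = 757/263 ≈ 2.878 bits/symbol.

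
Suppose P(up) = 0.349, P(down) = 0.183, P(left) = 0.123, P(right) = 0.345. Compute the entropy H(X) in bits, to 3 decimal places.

H = −Σ pᵢ log₂ pᵢ.
−0.349·log₂(0.349) = 0.5300
−0.183·log₂(0.183) = 0.4484
−0.123·log₂(0.123) = 0.3719
−0.345·log₂(0.345) = 0.5297
Sum ≈ 1.8799 → 1.880 bits.

1.880 bits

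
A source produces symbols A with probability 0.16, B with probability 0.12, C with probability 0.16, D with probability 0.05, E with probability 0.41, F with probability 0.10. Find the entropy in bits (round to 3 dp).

H = −Σ pᵢ log₂ pᵢ.
−0.16·log₂(0.16) = 0.4230
−0.12·log₂(0.12) = 0.3671
−0.16·log₂(0.16) = 0.4230
−0.05·log₂(0.05) = 0.2161
−0.41·log₂(0.41) = 0.5274
−0.10·log₂(0.10) = 0.3322
Sum ≈ 2.2888 → 2.289 bits.

2.289 bits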